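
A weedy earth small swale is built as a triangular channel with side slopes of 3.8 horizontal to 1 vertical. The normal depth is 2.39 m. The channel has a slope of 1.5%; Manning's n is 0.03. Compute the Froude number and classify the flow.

supercritical

For a triangular section with side slope z = 3.8: A = zy² = 3.8×2.39² = 21.71 m²; P = 2y√(1+z²) = 2×2.39×3.929 = 18.78 m.
Hydraulic radius R = A/P = 21.71/18.78 = 1.156 m.
V = (1/n) R^(2/3) √S = (1/0.03) × 1.156^(2/3) × √0.015 = 4.496 m/s. Hydraulic depth D_h = A/T = 21.71/18.16 = 1.195 m.
Froude number Fr = V/√(g·D_h) = 4.496/√(9.81×1.195) = 1.31, which is greater than 1, so the flow is supercritical.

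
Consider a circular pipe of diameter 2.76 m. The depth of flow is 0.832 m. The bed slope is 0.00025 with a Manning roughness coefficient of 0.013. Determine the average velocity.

V = 0.739 m/s

For a circular section of diameter D = 2.76 m at depth y = 0.832 m, the central angle is θ = 2 arccos(1 − 2y/D) = 2.325 rad. Then A = (D²/8)(θ − sin θ) = 1.52 m² and P = Dθ/2 = 3.208 m.
Hydraulic radius R = A/P = 1.52/3.208 = 0.4737 m.
From Manning's equation, V = (1/n) R^(2/3) S^(1/2) = (1/0.013) × 0.4737^(2/3) × 0.00025^(1/2) = 0.739 m/s.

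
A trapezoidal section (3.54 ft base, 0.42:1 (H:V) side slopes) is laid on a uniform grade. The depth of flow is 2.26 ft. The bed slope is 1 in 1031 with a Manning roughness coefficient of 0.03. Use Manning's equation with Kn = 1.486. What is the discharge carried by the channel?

With bottom width b = 3.54 ft and side slope z = 0.42: A = (b + zy)y = (3.54 + 0.42×2.26)×2.26 = 10.15 ft²; P = b + 2y√(1+z²) = 3.54 + 2×2.26×1.085 = 8.442 ft.
Hydraulic radius R = A/P = 10.15/8.442 = 1.202 ft.
Manning's equation: Q = (1.486/n) A R^(2/3) S^(1/2) = (1.486/0.03) × 10.15 × 1.202^(2/3) × 0.0009699^(1/2) = 17.7 ft³/s.

Q = 17.7 ft³/s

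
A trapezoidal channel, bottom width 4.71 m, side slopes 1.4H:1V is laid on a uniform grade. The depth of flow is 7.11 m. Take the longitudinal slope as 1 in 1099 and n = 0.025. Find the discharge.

Q = 294 m³/s

With bottom width b = 4.71 m and side slope z = 1.4: A = (b + zy)y = (4.71 + 1.4×7.11)×7.11 = 104.3 m²; P = b + 2y√(1+z²) = 4.71 + 2×7.11×1.72 = 29.18 m.
Hydraulic radius R = A/P = 104.3/29.18 = 3.574 m.
Manning's equation: Q = (1/n) A R^(2/3) S^(1/2) = (1/0.025) × 104.3 × 3.574^(2/3) × 0.0009099^(1/2) = 294 m³/s.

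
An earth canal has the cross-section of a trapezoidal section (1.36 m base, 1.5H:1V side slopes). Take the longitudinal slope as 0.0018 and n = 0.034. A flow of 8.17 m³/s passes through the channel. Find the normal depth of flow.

Manning's equation rearranged: A R^(2/3) = nQ / (1·√S) = 0.034 × 8.17 / (√0.0018) = 6.547.
Try y = 2.05 m: A R^(2/3) = 9.326 — over.
Try y = 1.4 m: A R^(2/3) = 4.02 — short.
Try y = 1.75 m: A R^(2/3) = 6.545 — close enough.

y_n = 1.75 m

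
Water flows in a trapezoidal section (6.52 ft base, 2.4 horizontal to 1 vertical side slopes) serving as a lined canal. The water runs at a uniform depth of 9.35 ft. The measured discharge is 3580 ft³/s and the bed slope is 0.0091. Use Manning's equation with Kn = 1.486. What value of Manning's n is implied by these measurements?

With bottom width b = 6.52 ft and side slope z = 2.4: A = (b + zy)y = (6.52 + 2.4×9.35)×9.35 = 270.8 ft²; P = b + 2y√(1+z²) = 6.52 + 2×9.35×2.6 = 55.14 ft.
Hydraulic radius R = A/P = 270.8/55.14 = 4.911 ft.
Rearranging Manning's equation: n = (1.486/Q) A R^(2/3) S^(1/2) = (1.486/3580) × 270.8 × 4.911^(2/3) × √0.0091 = 0.031.

n = 0.031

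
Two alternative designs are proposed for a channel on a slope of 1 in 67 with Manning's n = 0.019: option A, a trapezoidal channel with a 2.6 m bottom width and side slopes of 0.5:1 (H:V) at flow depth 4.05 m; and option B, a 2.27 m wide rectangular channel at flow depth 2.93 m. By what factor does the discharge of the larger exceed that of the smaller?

Channel A: With bottom width b = 2.6 m and side slope z = 0.5: A = (b + zy)y = (2.6 + 0.5×4.05)×4.05 = 18.73 m²; P = b + 2y√(1+z²) = 2.6 + 2×4.05×1.118 = 11.66 m. Hydraulic radius R = A/P = 18.73/11.66 = 1.607 m. Q_A = (1/0.019)·18.73·1.607^(2/3)·√0.01493 = 165.2 m³/s.
Channel B: Flow area A = b·y = 2.27 × 2.93 = 6.651 m². Wetted perimeter P = b + 2y = 2.27 + 2×2.93 = 8.13 m. Hydraulic radius R = A/P = 6.651/8.13 = 0.8181 m. Q_B = (1/0.019)·6.651·0.8181^(2/3)·√0.01493 = 37.41 m³/s.
The larger discharge is 165.2 m³/s and the smaller is 37.41 m³/s; the ratio is 4.42.

4.42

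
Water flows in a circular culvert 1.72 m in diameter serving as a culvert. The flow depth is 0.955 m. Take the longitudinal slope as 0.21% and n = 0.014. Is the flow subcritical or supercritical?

subcritical

For a circular section of diameter D = 1.72 m at depth y = 0.955 m, the central angle is θ = 2 arccos(1 − 2y/D) = 3.363 rad. Then A = (D²/8)(θ − sin θ) = 1.325 m² and P = Dθ/2 = 2.892 m.
Hydraulic radius R = A/P = 1.325/2.892 = 0.4581 m.
V = (1/n) R^(2/3) √S = (1/0.014) × 0.4581^(2/3) × √0.0021 = 1.945 m/s. Hydraulic depth D_h = A/T = 1.325/1.709 = 0.775 m.
Froude number Fr = V/√(g·D_h) = 1.945/√(9.81×0.775) = 0.705, which is less than 1, so the flow is subcritical.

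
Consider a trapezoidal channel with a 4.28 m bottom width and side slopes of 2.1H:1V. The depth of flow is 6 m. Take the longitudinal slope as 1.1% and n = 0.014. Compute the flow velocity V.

V = 16.1 m/s

With bottom width b = 4.28 m and side slope z = 2.1: A = (b + zy)y = (4.28 + 2.1×6)×6 = 101.3 m²; P = b + 2y√(1+z²) = 4.28 + 2×6×2.326 = 32.19 m.
Hydraulic radius R = A/P = 101.3/32.19 = 3.146 m.
From Manning's equation, V = (1/n) R^(2/3) S^(1/2) = (1/0.014) × 3.146^(2/3) × 0.011^(1/2) = 16.1 m/s.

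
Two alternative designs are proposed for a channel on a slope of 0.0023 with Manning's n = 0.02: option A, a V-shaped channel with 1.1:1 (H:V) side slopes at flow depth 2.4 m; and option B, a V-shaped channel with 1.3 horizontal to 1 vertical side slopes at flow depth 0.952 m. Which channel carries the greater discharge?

channel A

Channel A: For a triangular section with side slope z = 1.1: A = zy² = 1.1×2.4² = 6.336 m²; P = 2y√(1+z²) = 2×2.4×1.487 = 7.136 m. Hydraulic radius R = A/P = 6.336/7.136 = 0.8879 m. Q_A = (1/0.02)·6.336·0.8879^(2/3)·√0.0023 = 14.04 m³/s.
Channel B: For a triangular section with side slope z = 1.3: A = zy² = 1.3×0.952² = 1.178 m²; P = 2y√(1+z²) = 2×0.952×1.64 = 3.123 m. Hydraulic radius R = A/P = 1.178/3.123 = 0.3773 m. Q_B = (1/0.02)·1.178·0.3773^(2/3)·√0.0023 = 1.475 m³/s.
Q_A = 14.04 m³/s vs Q_B = 1.475 m³/s, so channel A carries more.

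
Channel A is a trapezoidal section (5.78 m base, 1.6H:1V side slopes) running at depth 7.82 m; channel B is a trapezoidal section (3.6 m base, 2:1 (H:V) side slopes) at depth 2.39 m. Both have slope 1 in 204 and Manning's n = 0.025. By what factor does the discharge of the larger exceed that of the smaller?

14.5

Channel A: With bottom width b = 5.78 m and side slope z = 1.6: A = (b + zy)y = (5.78 + 1.6×7.82)×7.82 = 143 m²; P = b + 2y√(1+z²) = 5.78 + 2×7.82×1.887 = 35.29 m. Hydraulic radius R = A/P = 143/35.29 = 4.053 m. Q_A = (1/0.025)·143·4.053^(2/3)·√0.004902 = 1018 m³/s.
Channel B: With bottom width b = 3.6 m and side slope z = 2: A = (b + zy)y = (3.6 + 2×2.39)×2.39 = 20.03 m²; P = b + 2y√(1+z²) = 3.6 + 2×2.39×2.236 = 14.29 m. Hydraulic radius R = A/P = 20.03/14.29 = 1.402 m. Q_B = (1/0.025)·20.03·1.402^(2/3)·√0.004902 = 70.25 m³/s.
The larger discharge is 1018 m³/s and the smaller is 70.25 m³/s; the ratio is 14.5.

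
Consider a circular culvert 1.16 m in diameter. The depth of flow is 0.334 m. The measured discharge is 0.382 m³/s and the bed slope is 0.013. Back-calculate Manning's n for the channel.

n = 0.025

For a circular section of diameter D = 1.16 m at depth y = 0.334 m, the central angle is θ = 2 arccos(1 − 2y/D) = 2.266 rad. Then A = (D²/8)(θ − sin θ) = 0.2519 m² and P = Dθ/2 = 1.314 m.
Hydraulic radius R = A/P = 0.2519/1.314 = 0.1917 m.
Rearranging Manning's equation: n = (1/Q) A R^(2/3) S^(1/2) = (1/0.382) × 0.2519 × 0.1917^(2/3) × √0.013 = 0.025.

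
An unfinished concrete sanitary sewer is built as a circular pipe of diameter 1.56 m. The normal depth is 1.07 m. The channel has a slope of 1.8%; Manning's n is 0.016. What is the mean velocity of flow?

V = 4.99 m/s

For a circular section of diameter D = 1.56 m at depth y = 1.07 m, the central angle is θ = 2 arccos(1 − 2y/D) = 3.903 rad. Then A = (D²/8)(θ − sin θ) = 1.397 m² and P = Dθ/2 = 3.045 m.
Hydraulic radius R = A/P = 1.397/3.045 = 0.459 m.
From Manning's equation, V = (1/n) R^(2/3) S^(1/2) = (1/0.016) × 0.459^(2/3) × 0.018^(1/2) = 4.99 m/s.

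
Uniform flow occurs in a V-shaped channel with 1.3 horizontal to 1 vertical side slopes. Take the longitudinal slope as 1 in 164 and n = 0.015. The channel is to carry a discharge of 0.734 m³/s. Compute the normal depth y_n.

Manning's equation rearranged: A R^(2/3) = nQ / (1·√S) = 0.015 × 0.734 / (√0.006098) = 0.141.
At y = 0.423 m: A R^(2/3) = 0.07072 — short.
At y = 0.548 m: A R^(2/3) = 0.1411 — close enough.

y_n = 0.548 m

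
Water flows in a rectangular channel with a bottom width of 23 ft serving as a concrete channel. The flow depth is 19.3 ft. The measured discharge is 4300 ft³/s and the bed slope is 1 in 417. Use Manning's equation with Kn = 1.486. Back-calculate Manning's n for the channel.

Flow area A = b·y = 23 × 19.3 = 443.9 ft². Wetted perimeter P = b + 2y = 23 + 2×19.3 = 61.6 ft.
Hydraulic radius R = A/P = 443.9/61.6 = 7.206 ft.
Rearranging Manning's equation: n = (1.486/Q) A R^(2/3) S^(1/2) = (1.486/4300) × 443.9 × 7.206^(2/3) × √0.002398 = 0.028.

n = 0.028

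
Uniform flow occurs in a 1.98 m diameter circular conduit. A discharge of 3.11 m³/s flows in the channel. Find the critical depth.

At critical depth, Q² T / (g A³) = 1, i.e. A³/T = Q²/g = 3.11²/9.81 = 0.9859.
Try y = 0.628 m: A³/T = 0.3206 — low.
Try y = 1.07 m: A³/T = 2.48 — high.
Try y = 0.841 m: A³/T = 0.9874 — close enough.

y_c = 0.841 m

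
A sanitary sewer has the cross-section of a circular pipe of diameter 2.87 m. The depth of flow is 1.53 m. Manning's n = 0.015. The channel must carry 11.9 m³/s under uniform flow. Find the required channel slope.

S = 0.00383

For a circular section of diameter D = 2.87 m at depth y = 1.53 m, the central angle is θ = 2 arccos(1 − 2y/D) = 3.274 rad. Then A = (D²/8)(θ − sin θ) = 3.507 m² and P = Dθ/2 = 4.698 m.
Hydraulic radius R = A/P = 3.507/4.698 = 0.7465 m.
From Manning's equation, S = [nQ / (1 A R^(2/3))]² = [0.015 × 11.9 / (1 × 3.507 × 0.7465^(2/3))]² = 0.00383.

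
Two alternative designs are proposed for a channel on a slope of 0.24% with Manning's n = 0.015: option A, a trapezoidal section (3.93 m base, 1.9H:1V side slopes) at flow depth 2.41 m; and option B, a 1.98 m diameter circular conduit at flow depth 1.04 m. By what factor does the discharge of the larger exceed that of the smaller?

24.9

Channel A: With bottom width b = 3.93 m and side slope z = 1.9: A = (b + zy)y = (3.93 + 1.9×2.41)×2.41 = 20.51 m²; P = b + 2y√(1+z²) = 3.93 + 2×2.41×2.147 = 14.28 m. Hydraulic radius R = A/P = 20.51/14.28 = 1.436 m. Q_A = (1/0.015)·20.51·1.436^(2/3)·√0.0024 = 85.25 m³/s.
Channel B: For a circular section of diameter D = 1.98 m at depth y = 1.04 m, the central angle is θ = 2 arccos(1 − 2y/D) = 3.243 rad. Then A = (D²/8)(θ − sin θ) = 1.638 m² and P = Dθ/2 = 3.21 m. Hydraulic radius R = A/P = 1.638/3.21 = 0.5104 m. Q_B = (1/0.015)·1.638·0.5104^(2/3)·√0.0024 = 3.418 m³/s.
The larger discharge is 85.25 m³/s and the smaller is 3.418 m³/s; the ratio is 24.9.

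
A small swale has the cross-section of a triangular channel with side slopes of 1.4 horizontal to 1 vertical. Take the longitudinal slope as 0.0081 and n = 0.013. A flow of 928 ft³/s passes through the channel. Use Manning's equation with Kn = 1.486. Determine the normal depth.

Manning's equation rearranged: A R^(2/3) = nQ / (1.486·√S) = 0.013 × 928 / (1.486 × √0.0081) = 90.2.
Trying y = 4.92 ft: A R^(2/3) = 53.83 — low.
Trying y = 5.97 ft: A R^(2/3) = 90.16 — ≈ 90.2.

y_n = 5.97 ft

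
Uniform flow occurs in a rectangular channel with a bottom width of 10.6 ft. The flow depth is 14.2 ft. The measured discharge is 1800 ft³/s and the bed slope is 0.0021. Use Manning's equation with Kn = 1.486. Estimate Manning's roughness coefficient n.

n = 0.014

Flow area A = b·y = 10.6 × 14.2 = 150.5 ft². Wetted perimeter P = b + 2y = 10.6 + 2×14.2 = 39 ft.
Hydraulic radius R = A/P = 150.5/39 = 3.859 ft.
Rearranging Manning's equation: n = (1.486/Q) A R^(2/3) S^(1/2) = (1.486/1800) × 150.5 × 3.859^(2/3) × √0.0021 = 0.014.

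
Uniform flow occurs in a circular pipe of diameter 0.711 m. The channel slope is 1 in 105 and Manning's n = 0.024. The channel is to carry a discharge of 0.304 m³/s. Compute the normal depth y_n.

y_n = 0.395 m

Manning's equation rearranged: A R^(2/3) = nQ / (1·√S) = 0.024 × 0.304 / (√0.009524) = 0.07476.
Trying y = 0.466 m: A R^(2/3) = 0.09607 — too large.
Trying y = 0.319 m: A R^(2/3) = 0.05201 — too small.
Trying y = 0.395 m: A R^(2/3) = 0.07472 — close enough.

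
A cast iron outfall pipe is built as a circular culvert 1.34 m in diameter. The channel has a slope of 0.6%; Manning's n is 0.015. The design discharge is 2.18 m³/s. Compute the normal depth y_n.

y_n = 0.764 m

Manning's equation rearranged: A R^(2/3) = nQ / (1·√S) = 0.015 × 2.18 / (√0.006) = 0.4222.
At y = 0.951 m: A R^(2/3) = 0.5798 — over.
At y = 0.658 m: A R^(2/3) = 0.3298 — short.
At y = 0.764 m: A R^(2/3) = 0.4221 — matches.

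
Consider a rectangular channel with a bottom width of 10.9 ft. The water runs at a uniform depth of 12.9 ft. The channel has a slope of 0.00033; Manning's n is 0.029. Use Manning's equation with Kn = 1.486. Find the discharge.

Flow area A = b·y = 10.9 × 12.9 = 140.6 ft². Wetted perimeter P = b + 2y = 10.9 + 2×12.9 = 36.7 ft.
Hydraulic radius R = A/P = 140.6/36.7 = 3.831 ft.
Manning's equation: Q = (1.486/n) A R^(2/3) S^(1/2) = (1.486/0.029) × 140.6 × 3.831^(2/3) × 0.00033^(1/2) = 320 ft³/s.

Q = 320 ft³/s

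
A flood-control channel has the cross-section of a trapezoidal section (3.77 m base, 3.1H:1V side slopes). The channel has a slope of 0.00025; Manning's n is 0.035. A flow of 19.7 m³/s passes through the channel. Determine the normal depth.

Manning's equation rearranged: A R^(2/3) = nQ / (1·√S) = 0.035 × 19.7 / (√0.00025) = 43.61.
Trying y = 2.26 m: A R^(2/3) = 29.26 — too small.
Trying y = 3.31 m: A R^(2/3) = 69.57 — too large.
Trying y = 2.7 m: A R^(2/3) = 43.61 — close enough.

y_n = 2.7 m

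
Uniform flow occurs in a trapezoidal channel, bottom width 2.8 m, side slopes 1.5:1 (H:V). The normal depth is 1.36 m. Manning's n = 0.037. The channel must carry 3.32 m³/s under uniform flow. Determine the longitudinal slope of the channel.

With bottom width b = 2.8 m and side slope z = 1.5: A = (b + zy)y = (2.8 + 1.5×1.36)×1.36 = 6.582 m²; P = b + 2y√(1+z²) = 2.8 + 2×1.36×1.803 = 7.704 m.
Hydraulic radius R = A/P = 6.582/7.704 = 0.8545 m.
From Manning's equation, S = [nQ / (1 A R^(2/3))]² = [0.037 × 3.32 / (1 × 6.582 × 0.8545^(2/3))]² = 0.00043.

S = 0.00043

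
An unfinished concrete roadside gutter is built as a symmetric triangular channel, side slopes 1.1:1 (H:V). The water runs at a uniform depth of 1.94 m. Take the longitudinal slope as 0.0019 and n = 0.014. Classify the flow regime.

subcritical

For a triangular section with side slope z = 1.1: A = zy² = 1.1×1.94² = 4.14 m²; P = 2y√(1+z²) = 2×1.94×1.487 = 5.768 m.
Hydraulic radius R = A/P = 4.14/5.768 = 0.7177 m.
V = (1/n) R^(2/3) √S = (1/0.014) × 0.7177^(2/3) × √0.0019 = 2.496 m/s. Hydraulic depth D_h = A/T = 4.14/4.268 = 0.97 m.
Froude number Fr = V/√(g·D_h) = 2.496/√(9.81×0.97) = 0.809, which is less than 1, so the flow is subcritical.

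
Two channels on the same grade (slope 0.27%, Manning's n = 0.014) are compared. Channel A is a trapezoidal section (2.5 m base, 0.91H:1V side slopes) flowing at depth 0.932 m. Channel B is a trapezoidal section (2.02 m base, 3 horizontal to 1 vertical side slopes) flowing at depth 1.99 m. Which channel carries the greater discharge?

Channel A: With bottom width b = 2.5 m and side slope z = 0.91: A = (b + zy)y = (2.5 + 0.91×0.932)×0.932 = 3.12 m²; P = b + 2y√(1+z²) = 2.5 + 2×0.932×1.352 = 5.02 m. Hydraulic radius R = A/P = 3.12/5.02 = 0.6216 m. Q_A = (1/0.014)·3.12·0.6216^(2/3)·√0.0027 = 8.435 m³/s.
Channel B: With bottom width b = 2.02 m and side slope z = 3: A = (b + zy)y = (2.02 + 3×1.99)×1.99 = 15.9 m²; P = b + 2y√(1+z²) = 2.02 + 2×1.99×3.162 = 14.61 m. Hydraulic radius R = A/P = 15.9/14.61 = 1.089 m. Q_B = (1/0.014)·15.9·1.089^(2/3)·√0.0027 = 62.45 m³/s.
Q_A = 8.435 m³/s vs Q_B = 62.45 m³/s, so channel B carries more.

channel B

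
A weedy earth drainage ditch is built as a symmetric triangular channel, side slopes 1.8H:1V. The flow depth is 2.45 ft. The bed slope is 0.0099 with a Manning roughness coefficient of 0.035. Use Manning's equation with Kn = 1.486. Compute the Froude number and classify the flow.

For a triangular section with side slope z = 1.8: A = zy² = 1.8×2.45² = 10.8 ft²; P = 2y√(1+z²) = 2×2.45×2.059 = 10.09 ft.
Hydraulic radius R = A/P = 10.8/10.09 = 1.071 ft.
V = (1.486/n) R^(2/3) √S = (1.486/0.035) × 1.071^(2/3) × √0.0099 = 4.422 ft/s. Hydraulic depth D_h = A/T = 10.8/8.82 = 1.225 ft.
Froude number Fr = V/√(g·D_h) = 4.422/√(32.2×1.225) = 0.704, which is less than 1, so the flow is subcritical.

subcritical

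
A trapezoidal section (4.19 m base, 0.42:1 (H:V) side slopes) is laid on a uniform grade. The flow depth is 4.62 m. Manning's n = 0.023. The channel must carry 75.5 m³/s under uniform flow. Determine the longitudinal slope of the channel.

With bottom width b = 4.19 m and side slope z = 0.42: A = (b + zy)y = (4.19 + 0.42×4.62)×4.62 = 28.32 m²; P = b + 2y√(1+z²) = 4.19 + 2×4.62×1.085 = 14.21 m.
Hydraulic radius R = A/P = 28.32/14.21 = 1.993 m.
From Manning's equation, S = [nQ / (1 A R^(2/3))]² = [0.023 × 75.5 / (1 × 28.32 × 1.993^(2/3))]² = 0.0015.

S = 0.0015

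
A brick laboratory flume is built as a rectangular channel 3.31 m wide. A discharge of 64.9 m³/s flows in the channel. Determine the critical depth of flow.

For a rectangular channel, critical depth y_c = (q²/g)^(1/3) where q = Q/b = 64.9/3.31 = 19.61 m²/s.
So y_c = (19.61²/9.81)^(1/3) = 3.4 m.

y_c = 3.4 m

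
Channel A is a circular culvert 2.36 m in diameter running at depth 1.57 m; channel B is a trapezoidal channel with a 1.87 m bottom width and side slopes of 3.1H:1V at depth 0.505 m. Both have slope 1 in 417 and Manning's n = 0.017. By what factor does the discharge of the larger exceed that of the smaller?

2.87

Channel A: For a circular section of diameter D = 2.36 m at depth y = 1.57 m, the central angle is θ = 2 arccos(1 − 2y/D) = 3.815 rad. Then A = (D²/8)(θ − sin θ) = 3.091 m² and P = Dθ/2 = 4.502 m. Hydraulic radius R = A/P = 3.091/4.502 = 0.6865 m. Q_A = (1/0.017)·3.091·0.6865^(2/3)·√0.002398 = 6.928 m³/s.
Channel B: With bottom width b = 1.87 m and side slope z = 3.1: A = (b + zy)y = (1.87 + 3.1×0.505)×0.505 = 1.735 m²; P = b + 2y√(1+z²) = 1.87 + 2×0.505×3.257 = 5.16 m. Hydraulic radius R = A/P = 1.735/5.16 = 0.3362 m. Q_B = (1/0.017)·1.735·0.3362^(2/3)·√0.002398 = 2.417 m³/s.
The larger discharge is 6.928 m³/s and the smaller is 2.417 m³/s; the ratio is 2.87.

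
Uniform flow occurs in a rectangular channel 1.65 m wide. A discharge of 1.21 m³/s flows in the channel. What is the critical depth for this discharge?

For a rectangular channel, critical depth y_c = (q²/g)^(1/3) where q = Q/b = 1.21/1.65 = 0.7333 m²/s.
So y_c = (0.7333²/9.81)^(1/3) = 0.38 m.

y_c = 0.38 m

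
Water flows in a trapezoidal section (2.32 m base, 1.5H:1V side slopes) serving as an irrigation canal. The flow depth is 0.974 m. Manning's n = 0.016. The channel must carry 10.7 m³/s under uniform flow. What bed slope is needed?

S = 0.00399

With bottom width b = 2.32 m and side slope z = 1.5: A = (b + zy)y = (2.32 + 1.5×0.974)×0.974 = 3.683 m²; P = b + 2y√(1+z²) = 2.32 + 2×0.974×1.803 = 5.832 m.
Hydraulic radius R = A/P = 3.683/5.832 = 0.6315 m.
From Manning's equation, S = [nQ / (1 A R^(2/3))]² = [0.016 × 10.7 / (1 × 3.683 × 0.6315^(2/3))]² = 0.00399.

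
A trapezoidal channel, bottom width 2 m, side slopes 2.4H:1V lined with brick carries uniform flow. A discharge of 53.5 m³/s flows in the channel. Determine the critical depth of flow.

At critical depth, Q² T / (g A³) = 1, i.e. A³/T = Q²/g = 53.5²/9.81 = 291.8.
At y = 2.66 m: A³/T = 751.1 — high.
At y = 1.74 m: A³/T = 119.9 — low.
At y = 2.14 m: A³/T = 290.2 — ≈ 291.8.

y_c = 2.14 m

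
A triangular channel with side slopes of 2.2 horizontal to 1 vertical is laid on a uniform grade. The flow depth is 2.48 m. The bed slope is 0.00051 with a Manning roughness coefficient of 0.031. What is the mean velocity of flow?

V = 0.79 m/s

For a triangular section with side slope z = 2.2: A = zy² = 2.2×2.48² = 13.53 m²; P = 2y√(1+z²) = 2×2.48×2.417 = 11.99 m.
Hydraulic radius R = A/P = 13.53/11.99 = 1.129 m.
From Manning's equation, V = (1/n) R^(2/3) S^(1/2) = (1/0.031) × 1.129^(2/3) × 0.00051^(1/2) = 0.79 m/s.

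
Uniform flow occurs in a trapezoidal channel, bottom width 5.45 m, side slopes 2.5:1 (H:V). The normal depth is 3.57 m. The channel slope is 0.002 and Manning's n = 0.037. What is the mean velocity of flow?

V = 1.97 m/s

With bottom width b = 5.45 m and side slope z = 2.5: A = (b + zy)y = (5.45 + 2.5×3.57)×3.57 = 51.32 m²; P = b + 2y√(1+z²) = 5.45 + 2×3.57×2.693 = 24.68 m.
Hydraulic radius R = A/P = 51.32/24.68 = 2.08 m.
From Manning's equation, V = (1/n) R^(2/3) S^(1/2) = (1/0.037) × 2.08^(2/3) × 0.002^(1/2) = 1.97 m/s.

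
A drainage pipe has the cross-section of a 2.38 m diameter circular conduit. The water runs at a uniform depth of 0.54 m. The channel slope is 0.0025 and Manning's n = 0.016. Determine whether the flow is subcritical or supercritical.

For a circular section of diameter D = 2.38 m at depth y = 0.54 m, the central angle is θ = 2 arccos(1 − 2y/D) = 1.986 rad. Then A = (D²/8)(θ − sin θ) = 0.7582 m² and P = Dθ/2 = 2.363 m.
Hydraulic radius R = A/P = 0.7582/2.363 = 0.3208 m.
V = (1/n) R^(2/3) √S = (1/0.016) × 0.3208^(2/3) × √0.0025 = 1.465 m/s. Hydraulic depth D_h = A/T = 0.7582/1.994 = 0.3803 m.
Froude number Fr = V/√(g·D_h) = 1.465/√(9.81×0.3803) = 0.758, which is less than 1, so the flow is subcritical.

subcritical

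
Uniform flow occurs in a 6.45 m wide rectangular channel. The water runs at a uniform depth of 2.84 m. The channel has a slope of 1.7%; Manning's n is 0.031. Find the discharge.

Q = 101 m³/s

Flow area A = b·y = 6.45 × 2.84 = 18.32 m². Wetted perimeter P = b + 2y = 6.45 + 2×2.84 = 12.13 m.
Hydraulic radius R = A/P = 18.32/12.13 = 1.51 m.
Manning's equation: Q = (1/n) A R^(2/3) S^(1/2) = (1/0.031) × 18.32 × 1.51^(2/3) × 0.017^(1/2) = 101 m³/s.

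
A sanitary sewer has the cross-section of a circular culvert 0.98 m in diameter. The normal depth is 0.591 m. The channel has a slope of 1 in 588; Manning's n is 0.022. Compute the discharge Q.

Q = 0.375 m³/s

For a circular section of diameter D = 0.98 m at depth y = 0.591 m, the central angle is θ = 2 arccos(1 − 2y/D) = 3.557 rad. Then A = (D²/8)(θ − sin θ) = 0.4754 m² and P = Dθ/2 = 1.743 m.
Hydraulic radius R = A/P = 0.4754/1.743 = 0.2728 m.
Manning's equation: Q = (1/n) A R^(2/3) S^(1/2) = (1/0.022) × 0.4754 × 0.2728^(2/3) × 0.001701^(1/2) = 0.375 m³/s.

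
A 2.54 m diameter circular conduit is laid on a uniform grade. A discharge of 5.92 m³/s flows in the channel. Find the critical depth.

At critical depth, Q² T / (g A³) = 1, i.e. A³/T = Q²/g = 5.92²/9.81 = 3.573.
Try y = 0.952 m: A³/T = 2.121 — short.
Try y = 1.23 m: A³/T = 5.666 — over.
Try y = 1.09 m: A³/T = 3.568 — close enough.

y_c = 1.09 m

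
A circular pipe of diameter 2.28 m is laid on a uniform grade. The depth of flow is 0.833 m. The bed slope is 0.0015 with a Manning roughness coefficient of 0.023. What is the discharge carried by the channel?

Q = 1.35 m³/s

For a circular section of diameter D = 2.28 m at depth y = 0.833 m, the central angle is θ = 2 arccos(1 − 2y/D) = 2.596 rad. Then A = (D²/8)(θ − sin θ) = 1.35 m² and P = Dθ/2 = 2.96 m.
Hydraulic radius R = A/P = 1.35/2.96 = 0.4561 m.
Manning's equation: Q = (1/n) A R^(2/3) S^(1/2) = (1/0.023) × 1.35 × 0.4561^(2/3) × 0.0015^(1/2) = 1.35 m³/s.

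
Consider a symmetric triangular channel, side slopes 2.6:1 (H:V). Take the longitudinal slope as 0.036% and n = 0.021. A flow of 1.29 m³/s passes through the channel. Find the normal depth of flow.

Manning's equation rearranged: A R^(2/3) = nQ / (1·√S) = 0.021 × 1.29 / (√0.00036) = 1.428.
Try y = 1.12 m: A R^(2/3) = 2.116 — too large.
Try y = 0.717 m: A R^(2/3) = 0.6442 — too small.
Try y = 0.966 m: A R^(2/3) = 1.426 — matches.

y_n = 0.966 m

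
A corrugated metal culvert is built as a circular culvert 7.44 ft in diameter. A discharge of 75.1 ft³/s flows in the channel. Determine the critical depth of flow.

At critical depth, Q² T / (g A³) = 1, i.e. A³/T = Q²/g = 75.1²/32.2 = 175.2.
At y = 1.52 ft: A³/T = 43.31 — too small.
At y = 2.18 ft: A³/T = 176.7 — matches.

y_c = 2.18 ft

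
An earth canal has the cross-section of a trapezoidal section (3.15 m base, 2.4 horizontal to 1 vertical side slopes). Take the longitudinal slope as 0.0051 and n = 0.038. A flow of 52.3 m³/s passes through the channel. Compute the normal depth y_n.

Manning's equation rearranged: A R^(2/3) = nQ / (1·√S) = 0.038 × 52.3 / (√0.0051) = 27.83.
Try y = 1.98 m: A R^(2/3) = 17.31 — short.
Try y = 3.11 m: A R^(2/3) = 47.17 — over.
Try y = 2.46 m: A R^(2/3) = 27.84 — matches.

y_n = 2.46 m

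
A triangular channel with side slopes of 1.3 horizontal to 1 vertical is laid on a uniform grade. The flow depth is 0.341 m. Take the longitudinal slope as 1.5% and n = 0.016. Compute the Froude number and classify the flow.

For a triangular section with side slope z = 1.3: A = zy² = 1.3×0.341² = 0.1512 m²; P = 2y√(1+z²) = 2×0.341×1.64 = 1.119 m.
Hydraulic radius R = A/P = 0.1512/1.119 = 0.1351 m.
V = (1/n) R^(2/3) √S = (1/0.016) × 0.1351^(2/3) × √0.015 = 2.016 m/s. Hydraulic depth D_h = A/T = 0.1512/0.8866 = 0.1705 m.
Froude number Fr = V/√(g·D_h) = 2.016/√(9.81×0.1705) = 1.56, which is greater than 1, so the flow is supercritical.

supercritical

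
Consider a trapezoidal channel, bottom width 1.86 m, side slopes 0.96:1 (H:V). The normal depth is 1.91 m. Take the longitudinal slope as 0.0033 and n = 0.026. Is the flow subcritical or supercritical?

subcritical

With bottom width b = 1.86 m and side slope z = 0.96: A = (b + zy)y = (1.86 + 0.96×1.91)×1.91 = 7.055 m²; P = b + 2y√(1+z²) = 1.86 + 2×1.91×1.386 = 7.155 m.
Hydraulic radius R = A/P = 7.055/7.155 = 0.9859 m.
V = (1/n) R^(2/3) √S = (1/0.026) × 0.9859^(2/3) × √0.0033 = 2.189 m/s. Hydraulic depth D_h = A/T = 7.055/5.527 = 1.276 m.
Froude number Fr = V/√(g·D_h) = 2.189/√(9.81×1.276) = 0.619, which is less than 1, so the flow is subcritical.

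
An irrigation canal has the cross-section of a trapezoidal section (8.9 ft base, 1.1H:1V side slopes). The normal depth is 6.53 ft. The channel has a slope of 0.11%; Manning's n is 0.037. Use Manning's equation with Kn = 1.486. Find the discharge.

With bottom width b = 8.9 ft and side slope z = 1.1: A = (b + zy)y = (8.9 + 1.1×6.53)×6.53 = 105 ft²; P = b + 2y√(1+z²) = 8.9 + 2×6.53×1.487 = 28.32 ft.
Hydraulic radius R = A/P = 105/28.32 = 3.709 ft.
Manning's equation: Q = (1.486/n) A R^(2/3) S^(1/2) = (1.486/0.037) × 105 × 3.709^(2/3) × 0.0011^(1/2) = 335 ft³/s.

Q = 335 ft³/s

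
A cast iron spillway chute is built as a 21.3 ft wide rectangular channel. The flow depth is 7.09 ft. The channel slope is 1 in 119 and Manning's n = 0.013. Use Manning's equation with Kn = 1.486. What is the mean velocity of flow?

Flow area A = b·y = 21.3 × 7.09 = 151 ft². Wetted perimeter P = b + 2y = 21.3 + 2×7.09 = 35.48 ft.
Hydraulic radius R = A/P = 151/35.48 = 4.256 ft.
From Manning's equation, V = (1.486/n) R^(2/3) S^(1/2) = (1.486/0.013) × 4.256^(2/3) × 0.008403^(1/2) = 27.5 ft/s.

V = 27.5 ft/s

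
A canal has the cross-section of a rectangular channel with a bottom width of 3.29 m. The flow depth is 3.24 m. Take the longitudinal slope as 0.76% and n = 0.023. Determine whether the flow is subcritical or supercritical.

Flow area A = b·y = 3.29 × 3.24 = 10.66 m². Wetted perimeter P = b + 2y = 3.29 + 2×3.24 = 9.77 m.
Hydraulic radius R = A/P = 10.66/9.77 = 1.091 m.
V = (1/n) R^(2/3) √S = (1/0.023) × 1.091^(2/3) × √0.0076 = 4.017 m/s. Hydraulic depth D_h = A/T = 10.66/3.29 = 3.24 m.
Froude number Fr = V/√(g·D_h) = 4.017/√(9.81×3.24) = 0.713, which is less than 1, so the flow is subcritical.

subcritical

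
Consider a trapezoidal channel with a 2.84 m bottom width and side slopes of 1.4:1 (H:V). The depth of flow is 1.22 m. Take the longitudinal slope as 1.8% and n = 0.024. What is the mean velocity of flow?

V = 4.77 m/s

With bottom width b = 2.84 m and side slope z = 1.4: A = (b + zy)y = (2.84 + 1.4×1.22)×1.22 = 5.549 m²; P = b + 2y√(1+z²) = 2.84 + 2×1.22×1.72 = 7.038 m.
Hydraulic radius R = A/P = 5.549/7.038 = 0.7884 m.
From Manning's equation, V = (1/n) R^(2/3) S^(1/2) = (1/0.024) × 0.7884^(2/3) × 0.018^(1/2) = 4.77 m/s.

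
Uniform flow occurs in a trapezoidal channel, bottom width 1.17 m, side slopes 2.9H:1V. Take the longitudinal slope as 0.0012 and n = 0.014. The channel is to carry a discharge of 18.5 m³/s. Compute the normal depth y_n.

Manning's equation rearranged: A R^(2/3) = nQ / (1·√S) = 0.014 × 18.5 / (√0.0012) = 7.477.
Trying y = 1.22 m: A R^(2/3) = 4.37 — too small.
Trying y = 1.83 m: A R^(2/3) = 11.5 — too large.
Trying y = 1.53 m: A R^(2/3) = 7.47 — close enough.

y_n = 1.53 m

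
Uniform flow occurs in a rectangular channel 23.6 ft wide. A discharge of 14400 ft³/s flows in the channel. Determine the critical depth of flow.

y_c = 22.6 ft

For a rectangular channel, critical depth y_c = (q²/g)^(1/3) where q = Q/b = 14400/23.6 = 610.2 ft²/s.
So y_c = (610.2²/32.2)^(1/3) = 22.6 ft.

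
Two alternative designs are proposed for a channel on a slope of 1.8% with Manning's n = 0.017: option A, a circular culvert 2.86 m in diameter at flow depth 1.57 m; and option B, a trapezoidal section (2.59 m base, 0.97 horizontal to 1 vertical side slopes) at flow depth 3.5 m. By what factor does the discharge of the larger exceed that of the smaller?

9.94

Channel A: For a circular section of diameter D = 2.86 m at depth y = 1.57 m, the central angle is θ = 2 arccos(1 − 2y/D) = 3.338 rad. Then A = (D²/8)(θ − sin θ) = 3.612 m² and P = Dθ/2 = 4.773 m. Hydraulic radius R = A/P = 3.612/4.773 = 0.7567 m. Q_A = (1/0.017)·3.612·0.7567^(2/3)·√0.018 = 23.67 m³/s.
Channel B: With bottom width b = 2.59 m and side slope z = 0.97: A = (b + zy)y = (2.59 + 0.97×3.5)×3.5 = 20.95 m²; P = b + 2y√(1+z²) = 2.59 + 2×3.5×1.393 = 12.34 m. Hydraulic radius R = A/P = 20.95/12.34 = 1.697 m. Q_B = (1/0.017)·20.95·1.697^(2/3)·√0.018 = 235.2 m³/s.
The larger discharge is 235.2 m³/s and the smaller is 23.67 m³/s; the ratio is 9.94.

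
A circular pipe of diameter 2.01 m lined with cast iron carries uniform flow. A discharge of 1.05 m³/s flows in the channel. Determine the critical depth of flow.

At critical depth, Q² T / (g A³) = 1, i.e. A³/T = Q²/g = 1.05²/9.81 = 0.1124.
Try y = 0.429 m: A³/T = 0.07396 — low.
Try y = 0.477 m: A³/T = 0.1119 — matches.

y_c = 0.477 m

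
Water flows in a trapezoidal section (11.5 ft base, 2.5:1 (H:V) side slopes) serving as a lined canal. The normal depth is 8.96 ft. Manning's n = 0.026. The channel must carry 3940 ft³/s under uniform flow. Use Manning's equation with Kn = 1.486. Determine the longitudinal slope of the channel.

With bottom width b = 11.5 ft and side slope z = 2.5: A = (b + zy)y = (11.5 + 2.5×8.96)×8.96 = 303.7 ft²; P = b + 2y√(1+z²) = 11.5 + 2×8.96×2.693 = 59.75 ft.
Hydraulic radius R = A/P = 303.7/59.75 = 5.083 ft.
From Manning's equation, S = [nQ / (1.486 A R^(2/3))]² = [0.026 × 3940 / (1.486 × 303.7 × 5.083^(2/3))]² = 0.00589.

S = 0.00589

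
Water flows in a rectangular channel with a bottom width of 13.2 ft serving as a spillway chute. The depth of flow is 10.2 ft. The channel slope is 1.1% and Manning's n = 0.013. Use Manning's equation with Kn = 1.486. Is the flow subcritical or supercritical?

Flow area A = b·y = 13.2 × 10.2 = 134.6 ft². Wetted perimeter P = b + 2y = 13.2 + 2×10.2 = 33.6 ft.
Hydraulic radius R = A/P = 134.6/33.6 = 4.007 ft.
V = (1.486/n) R^(2/3) √S = (1.486/0.013) × 4.007^(2/3) × √0.011 = 30.25 ft/s. Hydraulic depth D_h = A/T = 134.6/13.2 = 10.2 ft.
Froude number Fr = V/√(g·D_h) = 30.25/√(32.2×10.2) = 1.67, which is greater than 1, so the flow is supercritical.

supercritical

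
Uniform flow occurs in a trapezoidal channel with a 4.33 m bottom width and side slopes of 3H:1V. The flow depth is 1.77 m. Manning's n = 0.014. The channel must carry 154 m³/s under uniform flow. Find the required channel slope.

With bottom width b = 4.33 m and side slope z = 3: A = (b + zy)y = (4.33 + 3×1.77)×1.77 = 17.06 m²; P = b + 2y√(1+z²) = 4.33 + 2×1.77×3.162 = 15.52 m.
Hydraulic radius R = A/P = 17.06/15.52 = 1.099 m.
From Manning's equation, S = [nQ / (1 A R^(2/3))]² = [0.014 × 154 / (1 × 17.06 × 1.099^(2/3))]² = 0.0141.

S = 0.0141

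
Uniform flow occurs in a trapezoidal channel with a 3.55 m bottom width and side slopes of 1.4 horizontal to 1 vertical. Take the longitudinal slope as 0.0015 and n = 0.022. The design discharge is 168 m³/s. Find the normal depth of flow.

y_n = 4.93 m

Manning's equation rearranged: A R^(2/3) = nQ / (1·√S) = 0.022 × 168 / (√0.0015) = 95.43.
Trying y = 5.42 m: A R^(2/3) = 117.6 — too large.
Trying y = 4.93 m: A R^(2/3) = 95.22 — close enough.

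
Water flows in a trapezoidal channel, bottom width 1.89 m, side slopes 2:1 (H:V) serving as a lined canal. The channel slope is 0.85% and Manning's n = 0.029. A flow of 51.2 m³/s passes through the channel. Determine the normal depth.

y_n = 2.24 m

Manning's equation rearranged: A R^(2/3) = nQ / (1·√S) = 0.029 × 51.2 / (√0.0085) = 16.1.
Trying y = 2.57 m: A R^(2/3) = 22.07 — high.
Trying y = 1.88 m: A R^(2/3) = 10.84 — low.
Trying y = 2.24 m: A R^(2/3) = 16.1 — close enough.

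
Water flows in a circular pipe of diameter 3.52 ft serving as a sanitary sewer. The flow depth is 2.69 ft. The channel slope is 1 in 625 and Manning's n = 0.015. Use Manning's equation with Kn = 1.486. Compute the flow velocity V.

For a circular section of diameter D = 3.52 ft at depth y = 2.69 ft, the central angle is θ = 2 arccos(1 − 2y/D) = 4.255 rad. Then A = (D²/8)(θ − sin θ) = 7.98 ft² and P = Dθ/2 = 7.489 ft.
Hydraulic radius R = A/P = 7.98/7.489 = 1.066 ft.
From Manning's equation, V = (1.486/n) R^(2/3) S^(1/2) = (1.486/0.015) × 1.066^(2/3) × 0.0016^(1/2) = 4.13 ft/s.

V = 4.13 ft/s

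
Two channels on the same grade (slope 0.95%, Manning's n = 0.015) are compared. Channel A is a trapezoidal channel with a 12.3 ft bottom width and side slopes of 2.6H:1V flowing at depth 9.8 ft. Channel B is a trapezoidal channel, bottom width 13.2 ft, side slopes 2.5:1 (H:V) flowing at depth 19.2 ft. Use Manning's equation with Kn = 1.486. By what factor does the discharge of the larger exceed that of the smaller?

Channel A: With bottom width b = 12.3 ft and side slope z = 2.6: A = (b + zy)y = (12.3 + 2.6×9.8)×9.8 = 370.2 ft²; P = b + 2y√(1+z²) = 12.3 + 2×9.8×2.786 = 66.9 ft. Hydraulic radius R = A/P = 370.2/66.9 = 5.534 ft. Q_A = (1.486/0.015)·370.2·5.534^(2/3)·√0.0095 = 11190 ft³/s.
Channel B: With bottom width b = 13.2 ft and side slope z = 2.5: A = (b + zy)y = (13.2 + 2.5×19.2)×19.2 = 1175 ft²; P = b + 2y√(1+z²) = 13.2 + 2×19.2×2.693 = 116.6 ft. Hydraulic radius R = A/P = 1175/116.6 = 10.08 ft. Q_B = (1.486/0.015)·1175·10.08^(2/3)·√0.0095 = 52940 ft³/s.
The larger discharge is 52940 ft³/s and the smaller is 11190 ft³/s; the ratio is 4.73.

4.73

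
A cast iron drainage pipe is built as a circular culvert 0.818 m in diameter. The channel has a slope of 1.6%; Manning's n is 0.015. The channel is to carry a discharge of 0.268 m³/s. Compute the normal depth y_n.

Manning's equation rearranged: A R^(2/3) = nQ / (1·√S) = 0.015 × 0.268 / (√0.016) = 0.03178.
At y = 0.201 m: A R^(2/3) = 0.02415 — too small.
At y = 0.295 m: A R^(2/3) = 0.05074 — too large.
At y = 0.231 m: A R^(2/3) = 0.03176 — ≈ 0.03178.

y_n = 0.231 m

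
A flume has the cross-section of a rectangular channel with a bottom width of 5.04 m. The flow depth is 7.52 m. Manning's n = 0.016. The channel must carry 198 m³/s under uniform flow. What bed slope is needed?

S = 0.003

Flow area A = b·y = 5.04 × 7.52 = 37.9 m². Wetted perimeter P = b + 2y = 5.04 + 2×7.52 = 20.08 m.
Hydraulic radius R = A/P = 37.9/20.08 = 1.887 m.
From Manning's equation, S = [nQ / (1 A R^(2/3))]² = [0.016 × 198 / (1 × 37.9 × 1.887^(2/3))]² = 0.003.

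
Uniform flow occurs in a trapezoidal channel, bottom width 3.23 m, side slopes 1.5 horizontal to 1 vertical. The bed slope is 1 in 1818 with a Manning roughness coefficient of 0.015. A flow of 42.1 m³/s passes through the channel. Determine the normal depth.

Manning's equation rearranged: A R^(2/3) = nQ / (1·√S) = 0.015 × 42.1 / (√0.0005501) = 26.93.
Try y = 3.44 m: A R^(2/3) = 43.43 — too large.
Try y = 2.75 m: A R^(2/3) = 26.96 — close enough.

y_n = 2.75 m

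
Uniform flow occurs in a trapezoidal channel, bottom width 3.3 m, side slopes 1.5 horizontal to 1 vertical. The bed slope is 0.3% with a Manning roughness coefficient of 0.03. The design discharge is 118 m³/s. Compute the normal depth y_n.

Manning's equation rearranged: A R^(2/3) = nQ / (1·√S) = 0.03 × 118 / (√0.003) = 64.63.
Trying y = 3.19 m: A R^(2/3) = 37.35 — too small.
Trying y = 4.73 m: A R^(2/3) = 88.52 — too large.
Trying y = 4.11 m: A R^(2/3) = 64.74 — ≈ 64.63.

y_n = 4.11 m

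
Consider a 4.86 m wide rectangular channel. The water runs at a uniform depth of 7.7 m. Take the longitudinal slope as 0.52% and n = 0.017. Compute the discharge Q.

Flow area A = b·y = 4.86 × 7.7 = 37.42 m². Wetted perimeter P = b + 2y = 4.86 + 2×7.7 = 20.26 m.
Hydraulic radius R = A/P = 37.42/20.26 = 1.847 m.
Manning's equation: Q = (1/n) A R^(2/3) S^(1/2) = (1/0.017) × 37.42 × 1.847^(2/3) × 0.0052^(1/2) = 239 m³/s.

Q = 239 m³/s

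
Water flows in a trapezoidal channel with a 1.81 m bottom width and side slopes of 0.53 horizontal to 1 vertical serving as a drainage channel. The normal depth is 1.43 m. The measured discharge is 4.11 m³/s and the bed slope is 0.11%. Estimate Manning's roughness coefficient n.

n = 0.024

With bottom width b = 1.81 m and side slope z = 0.53: A = (b + zy)y = (1.81 + 0.53×1.43)×1.43 = 3.672 m²; P = b + 2y√(1+z²) = 1.81 + 2×1.43×1.132 = 5.047 m.
Hydraulic radius R = A/P = 3.672/5.047 = 0.7276 m.
Rearranging Manning's equation: n = (1/Q) A R^(2/3) S^(1/2) = (1/4.11) × 3.672 × 0.7276^(2/3) × √0.0011 = 0.024.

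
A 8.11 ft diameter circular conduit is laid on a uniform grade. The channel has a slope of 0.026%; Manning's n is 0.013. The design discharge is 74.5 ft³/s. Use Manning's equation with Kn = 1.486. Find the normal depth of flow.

Manning's equation rearranged: A R^(2/3) = nQ / (1.486·√S) = 0.013 × 74.5 / (1.486 × √0.00026) = 40.42.
Try y = 3.33 ft: A R^(2/3) = 29.25 — low.
Try y = 4 ft: A R^(2/3) = 40.42 — close enough.

y_n = 4 ft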